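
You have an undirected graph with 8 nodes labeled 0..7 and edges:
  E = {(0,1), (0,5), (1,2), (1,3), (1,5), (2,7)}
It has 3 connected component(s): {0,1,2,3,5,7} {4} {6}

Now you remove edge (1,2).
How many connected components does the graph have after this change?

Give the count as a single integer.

Answer: 4

Derivation:
Initial component count: 3
Remove (1,2): it was a bridge. Count increases: 3 -> 4.
  After removal, components: {0,1,3,5} {2,7} {4} {6}
New component count: 4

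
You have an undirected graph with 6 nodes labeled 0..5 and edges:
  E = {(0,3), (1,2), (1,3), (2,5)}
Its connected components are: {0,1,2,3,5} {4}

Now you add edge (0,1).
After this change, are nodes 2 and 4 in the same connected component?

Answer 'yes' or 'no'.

Answer: no

Derivation:
Initial components: {0,1,2,3,5} {4}
Adding edge (0,1): both already in same component {0,1,2,3,5}. No change.
New components: {0,1,2,3,5} {4}
Are 2 and 4 in the same component? no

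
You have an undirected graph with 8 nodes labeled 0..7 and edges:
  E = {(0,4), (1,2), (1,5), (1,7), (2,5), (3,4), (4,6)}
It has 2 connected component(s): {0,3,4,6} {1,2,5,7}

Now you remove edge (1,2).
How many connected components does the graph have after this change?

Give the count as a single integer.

Answer: 2

Derivation:
Initial component count: 2
Remove (1,2): not a bridge. Count unchanged: 2.
  After removal, components: {0,3,4,6} {1,2,5,7}
New component count: 2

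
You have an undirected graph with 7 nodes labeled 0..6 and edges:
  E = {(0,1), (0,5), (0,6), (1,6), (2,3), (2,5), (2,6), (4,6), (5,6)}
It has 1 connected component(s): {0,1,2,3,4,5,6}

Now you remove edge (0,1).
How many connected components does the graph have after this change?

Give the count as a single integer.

Initial component count: 1
Remove (0,1): not a bridge. Count unchanged: 1.
  After removal, components: {0,1,2,3,4,5,6}
New component count: 1

Answer: 1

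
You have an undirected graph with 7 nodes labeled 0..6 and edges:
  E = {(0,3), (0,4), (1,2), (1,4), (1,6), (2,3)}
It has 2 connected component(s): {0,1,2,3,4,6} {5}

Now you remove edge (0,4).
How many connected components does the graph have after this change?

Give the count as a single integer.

Answer: 2

Derivation:
Initial component count: 2
Remove (0,4): not a bridge. Count unchanged: 2.
  After removal, components: {0,1,2,3,4,6} {5}
New component count: 2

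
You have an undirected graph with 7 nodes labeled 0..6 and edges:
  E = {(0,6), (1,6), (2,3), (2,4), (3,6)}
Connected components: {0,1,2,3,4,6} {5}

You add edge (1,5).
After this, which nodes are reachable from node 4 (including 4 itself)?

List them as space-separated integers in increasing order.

Answer: 0 1 2 3 4 5 6

Derivation:
Before: nodes reachable from 4: {0,1,2,3,4,6}
Adding (1,5): merges 4's component with another. Reachability grows.
After: nodes reachable from 4: {0,1,2,3,4,5,6}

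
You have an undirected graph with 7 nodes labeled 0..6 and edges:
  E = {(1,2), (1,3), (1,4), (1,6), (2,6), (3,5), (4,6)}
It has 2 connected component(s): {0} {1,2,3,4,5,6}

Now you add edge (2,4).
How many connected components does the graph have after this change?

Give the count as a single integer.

Initial component count: 2
Add (2,4): endpoints already in same component. Count unchanged: 2.
New component count: 2

Answer: 2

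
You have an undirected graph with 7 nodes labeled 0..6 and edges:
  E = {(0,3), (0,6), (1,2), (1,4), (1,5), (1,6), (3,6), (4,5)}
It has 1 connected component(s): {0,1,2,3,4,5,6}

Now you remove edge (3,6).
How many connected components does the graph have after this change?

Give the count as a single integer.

Initial component count: 1
Remove (3,6): not a bridge. Count unchanged: 1.
  After removal, components: {0,1,2,3,4,5,6}
New component count: 1

Answer: 1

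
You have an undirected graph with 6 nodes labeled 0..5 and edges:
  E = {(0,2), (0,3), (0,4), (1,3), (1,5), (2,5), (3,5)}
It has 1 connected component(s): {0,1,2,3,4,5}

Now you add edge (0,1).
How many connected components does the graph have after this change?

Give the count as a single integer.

Initial component count: 1
Add (0,1): endpoints already in same component. Count unchanged: 1.
New component count: 1

Answer: 1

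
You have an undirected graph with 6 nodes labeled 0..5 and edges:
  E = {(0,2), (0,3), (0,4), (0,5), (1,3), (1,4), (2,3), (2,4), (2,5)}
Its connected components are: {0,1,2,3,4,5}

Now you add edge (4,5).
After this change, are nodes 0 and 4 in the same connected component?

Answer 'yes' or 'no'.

Initial components: {0,1,2,3,4,5}
Adding edge (4,5): both already in same component {0,1,2,3,4,5}. No change.
New components: {0,1,2,3,4,5}
Are 0 and 4 in the same component? yes

Answer: yes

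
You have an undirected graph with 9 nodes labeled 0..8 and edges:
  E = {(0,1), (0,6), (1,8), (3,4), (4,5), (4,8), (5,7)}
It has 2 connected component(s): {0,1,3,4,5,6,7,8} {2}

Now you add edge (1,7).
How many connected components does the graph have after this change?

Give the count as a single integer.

Answer: 2

Derivation:
Initial component count: 2
Add (1,7): endpoints already in same component. Count unchanged: 2.
New component count: 2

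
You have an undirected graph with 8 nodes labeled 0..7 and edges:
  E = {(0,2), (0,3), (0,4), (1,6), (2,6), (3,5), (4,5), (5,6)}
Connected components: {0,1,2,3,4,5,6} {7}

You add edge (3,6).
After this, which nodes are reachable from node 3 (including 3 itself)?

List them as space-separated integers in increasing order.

Before: nodes reachable from 3: {0,1,2,3,4,5,6}
Adding (3,6): both endpoints already in same component. Reachability from 3 unchanged.
After: nodes reachable from 3: {0,1,2,3,4,5,6}

Answer: 0 1 2 3 4 5 6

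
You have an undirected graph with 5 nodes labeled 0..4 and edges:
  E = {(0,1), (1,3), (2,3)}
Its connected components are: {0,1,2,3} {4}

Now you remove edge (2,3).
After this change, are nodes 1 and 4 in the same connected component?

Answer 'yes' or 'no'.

Answer: no

Derivation:
Initial components: {0,1,2,3} {4}
Removing edge (2,3): it was a bridge — component count 2 -> 3.
New components: {0,1,3} {2} {4}
Are 1 and 4 in the same component? no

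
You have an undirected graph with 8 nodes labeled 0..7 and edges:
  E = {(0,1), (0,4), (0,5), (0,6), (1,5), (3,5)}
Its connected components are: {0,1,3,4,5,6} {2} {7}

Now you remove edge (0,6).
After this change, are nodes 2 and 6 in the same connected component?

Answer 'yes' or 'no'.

Initial components: {0,1,3,4,5,6} {2} {7}
Removing edge (0,6): it was a bridge — component count 3 -> 4.
New components: {0,1,3,4,5} {2} {6} {7}
Are 2 and 6 in the same component? no

Answer: no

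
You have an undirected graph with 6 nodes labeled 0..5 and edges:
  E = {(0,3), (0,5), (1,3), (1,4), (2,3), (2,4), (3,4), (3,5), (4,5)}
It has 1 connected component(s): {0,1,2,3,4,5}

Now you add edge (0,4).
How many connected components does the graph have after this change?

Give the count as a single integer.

Initial component count: 1
Add (0,4): endpoints already in same component. Count unchanged: 1.
New component count: 1

Answer: 1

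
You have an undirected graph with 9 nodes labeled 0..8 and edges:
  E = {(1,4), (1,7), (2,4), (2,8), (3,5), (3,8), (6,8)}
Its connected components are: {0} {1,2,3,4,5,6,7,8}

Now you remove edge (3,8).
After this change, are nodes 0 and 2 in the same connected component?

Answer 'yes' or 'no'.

Answer: no

Derivation:
Initial components: {0} {1,2,3,4,5,6,7,8}
Removing edge (3,8): it was a bridge — component count 2 -> 3.
New components: {0} {1,2,4,6,7,8} {3,5}
Are 0 and 2 in the same component? no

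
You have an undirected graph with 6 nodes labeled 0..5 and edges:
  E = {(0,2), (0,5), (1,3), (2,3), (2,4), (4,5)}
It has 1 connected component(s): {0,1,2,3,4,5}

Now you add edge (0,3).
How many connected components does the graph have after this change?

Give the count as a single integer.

Answer: 1

Derivation:
Initial component count: 1
Add (0,3): endpoints already in same component. Count unchanged: 1.
New component count: 1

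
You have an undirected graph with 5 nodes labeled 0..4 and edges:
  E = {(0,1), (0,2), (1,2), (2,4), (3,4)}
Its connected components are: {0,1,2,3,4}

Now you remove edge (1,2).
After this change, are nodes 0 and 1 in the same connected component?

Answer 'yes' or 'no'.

Answer: yes

Derivation:
Initial components: {0,1,2,3,4}
Removing edge (1,2): not a bridge — component count unchanged at 1.
New components: {0,1,2,3,4}
Are 0 and 1 in the same component? yes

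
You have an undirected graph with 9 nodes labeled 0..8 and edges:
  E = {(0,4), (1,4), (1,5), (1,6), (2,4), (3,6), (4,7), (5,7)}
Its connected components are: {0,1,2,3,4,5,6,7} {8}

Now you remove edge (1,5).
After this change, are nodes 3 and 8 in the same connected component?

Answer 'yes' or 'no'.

Initial components: {0,1,2,3,4,5,6,7} {8}
Removing edge (1,5): not a bridge — component count unchanged at 2.
New components: {0,1,2,3,4,5,6,7} {8}
Are 3 and 8 in the same component? no

Answer: no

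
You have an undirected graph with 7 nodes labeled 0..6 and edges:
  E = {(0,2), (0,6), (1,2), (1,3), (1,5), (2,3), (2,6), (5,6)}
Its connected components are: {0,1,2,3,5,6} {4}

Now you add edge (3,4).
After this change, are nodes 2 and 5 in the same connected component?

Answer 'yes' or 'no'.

Initial components: {0,1,2,3,5,6} {4}
Adding edge (3,4): merges {0,1,2,3,5,6} and {4}.
New components: {0,1,2,3,4,5,6}
Are 2 and 5 in the same component? yes

Answer: yes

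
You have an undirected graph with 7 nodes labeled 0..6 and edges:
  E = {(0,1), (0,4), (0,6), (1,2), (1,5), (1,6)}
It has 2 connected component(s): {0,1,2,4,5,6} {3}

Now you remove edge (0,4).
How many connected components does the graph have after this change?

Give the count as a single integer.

Answer: 3

Derivation:
Initial component count: 2
Remove (0,4): it was a bridge. Count increases: 2 -> 3.
  After removal, components: {0,1,2,5,6} {3} {4}
New component count: 3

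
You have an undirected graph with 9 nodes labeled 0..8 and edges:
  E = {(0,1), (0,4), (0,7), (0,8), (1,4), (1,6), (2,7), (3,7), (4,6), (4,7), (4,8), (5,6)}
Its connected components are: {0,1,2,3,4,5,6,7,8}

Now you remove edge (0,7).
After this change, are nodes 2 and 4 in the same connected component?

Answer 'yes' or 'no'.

Answer: yes

Derivation:
Initial components: {0,1,2,3,4,5,6,7,8}
Removing edge (0,7): not a bridge — component count unchanged at 1.
New components: {0,1,2,3,4,5,6,7,8}
Are 2 and 4 in the same component? yes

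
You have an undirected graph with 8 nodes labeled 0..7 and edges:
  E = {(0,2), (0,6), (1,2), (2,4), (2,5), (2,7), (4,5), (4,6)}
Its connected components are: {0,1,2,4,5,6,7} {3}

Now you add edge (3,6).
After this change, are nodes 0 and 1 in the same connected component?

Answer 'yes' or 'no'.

Answer: yes

Derivation:
Initial components: {0,1,2,4,5,6,7} {3}
Adding edge (3,6): merges {3} and {0,1,2,4,5,6,7}.
New components: {0,1,2,3,4,5,6,7}
Are 0 and 1 in the same component? yes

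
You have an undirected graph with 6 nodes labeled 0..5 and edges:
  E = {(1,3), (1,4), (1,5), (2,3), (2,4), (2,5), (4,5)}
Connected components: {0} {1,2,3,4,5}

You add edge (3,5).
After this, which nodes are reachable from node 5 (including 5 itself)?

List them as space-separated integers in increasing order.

Answer: 1 2 3 4 5

Derivation:
Before: nodes reachable from 5: {1,2,3,4,5}
Adding (3,5): both endpoints already in same component. Reachability from 5 unchanged.
After: nodes reachable from 5: {1,2,3,4,5}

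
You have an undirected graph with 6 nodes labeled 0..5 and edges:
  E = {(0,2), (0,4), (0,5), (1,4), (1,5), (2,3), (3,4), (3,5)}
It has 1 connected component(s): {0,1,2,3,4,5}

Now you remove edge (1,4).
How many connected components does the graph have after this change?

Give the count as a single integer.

Initial component count: 1
Remove (1,4): not a bridge. Count unchanged: 1.
  After removal, components: {0,1,2,3,4,5}
New component count: 1

Answer: 1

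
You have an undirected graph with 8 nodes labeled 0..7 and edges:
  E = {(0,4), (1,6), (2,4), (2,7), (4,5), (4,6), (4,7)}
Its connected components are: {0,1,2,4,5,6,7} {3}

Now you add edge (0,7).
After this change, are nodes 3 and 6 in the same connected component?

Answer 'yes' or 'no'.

Answer: no

Derivation:
Initial components: {0,1,2,4,5,6,7} {3}
Adding edge (0,7): both already in same component {0,1,2,4,5,6,7}. No change.
New components: {0,1,2,4,5,6,7} {3}
Are 3 and 6 in the same component? no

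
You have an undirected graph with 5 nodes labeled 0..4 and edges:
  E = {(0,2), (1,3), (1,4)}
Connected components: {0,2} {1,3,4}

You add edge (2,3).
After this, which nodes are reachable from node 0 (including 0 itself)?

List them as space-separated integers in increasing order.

Answer: 0 1 2 3 4

Derivation:
Before: nodes reachable from 0: {0,2}
Adding (2,3): merges 0's component with another. Reachability grows.
After: nodes reachable from 0: {0,1,2,3,4}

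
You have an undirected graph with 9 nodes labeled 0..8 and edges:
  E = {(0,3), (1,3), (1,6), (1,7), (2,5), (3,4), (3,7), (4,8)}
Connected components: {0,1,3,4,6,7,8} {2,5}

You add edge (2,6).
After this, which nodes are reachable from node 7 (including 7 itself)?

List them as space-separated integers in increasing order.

Answer: 0 1 2 3 4 5 6 7 8

Derivation:
Before: nodes reachable from 7: {0,1,3,4,6,7,8}
Adding (2,6): merges 7's component with another. Reachability grows.
After: nodes reachable from 7: {0,1,2,3,4,5,6,7,8}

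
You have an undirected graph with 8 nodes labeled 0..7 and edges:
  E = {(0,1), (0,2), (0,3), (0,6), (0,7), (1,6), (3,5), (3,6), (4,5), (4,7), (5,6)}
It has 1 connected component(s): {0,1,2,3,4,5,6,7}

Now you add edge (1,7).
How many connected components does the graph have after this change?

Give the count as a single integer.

Answer: 1

Derivation:
Initial component count: 1
Add (1,7): endpoints already in same component. Count unchanged: 1.
New component count: 1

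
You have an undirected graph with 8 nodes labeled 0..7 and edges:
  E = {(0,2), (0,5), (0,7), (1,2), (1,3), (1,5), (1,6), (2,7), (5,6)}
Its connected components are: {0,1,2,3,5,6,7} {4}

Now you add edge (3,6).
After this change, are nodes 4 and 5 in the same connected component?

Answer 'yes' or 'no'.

Initial components: {0,1,2,3,5,6,7} {4}
Adding edge (3,6): both already in same component {0,1,2,3,5,6,7}. No change.
New components: {0,1,2,3,5,6,7} {4}
Are 4 and 5 in the same component? no

Answer: no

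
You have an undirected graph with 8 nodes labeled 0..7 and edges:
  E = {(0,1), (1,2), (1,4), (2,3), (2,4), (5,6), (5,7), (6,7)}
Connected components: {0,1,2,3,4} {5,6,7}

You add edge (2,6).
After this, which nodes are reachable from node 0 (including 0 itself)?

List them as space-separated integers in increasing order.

Before: nodes reachable from 0: {0,1,2,3,4}
Adding (2,6): merges 0's component with another. Reachability grows.
After: nodes reachable from 0: {0,1,2,3,4,5,6,7}

Answer: 0 1 2 3 4 5 6 7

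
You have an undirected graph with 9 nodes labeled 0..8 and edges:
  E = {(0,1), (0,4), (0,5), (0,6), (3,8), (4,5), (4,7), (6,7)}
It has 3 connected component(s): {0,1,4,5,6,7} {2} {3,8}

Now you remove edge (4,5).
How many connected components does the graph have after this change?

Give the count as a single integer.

Answer: 3

Derivation:
Initial component count: 3
Remove (4,5): not a bridge. Count unchanged: 3.
  After removal, components: {0,1,4,5,6,7} {2} {3,8}
New component count: 3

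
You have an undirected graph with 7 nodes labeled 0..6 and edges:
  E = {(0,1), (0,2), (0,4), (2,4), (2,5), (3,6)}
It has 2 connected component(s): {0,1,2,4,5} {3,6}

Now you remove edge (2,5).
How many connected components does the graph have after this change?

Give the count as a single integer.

Answer: 3

Derivation:
Initial component count: 2
Remove (2,5): it was a bridge. Count increases: 2 -> 3.
  After removal, components: {0,1,2,4} {3,6} {5}
New component count: 3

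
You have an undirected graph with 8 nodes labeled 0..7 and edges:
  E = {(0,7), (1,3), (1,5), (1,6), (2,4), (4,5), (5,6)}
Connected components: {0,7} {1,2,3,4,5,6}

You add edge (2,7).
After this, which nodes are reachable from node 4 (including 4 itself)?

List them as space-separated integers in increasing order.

Answer: 0 1 2 3 4 5 6 7

Derivation:
Before: nodes reachable from 4: {1,2,3,4,5,6}
Adding (2,7): merges 4's component with another. Reachability grows.
After: nodes reachable from 4: {0,1,2,3,4,5,6,7}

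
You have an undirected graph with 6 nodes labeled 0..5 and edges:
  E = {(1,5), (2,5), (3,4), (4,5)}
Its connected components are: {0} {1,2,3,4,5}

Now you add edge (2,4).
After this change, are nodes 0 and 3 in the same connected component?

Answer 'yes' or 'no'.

Answer: no

Derivation:
Initial components: {0} {1,2,3,4,5}
Adding edge (2,4): both already in same component {1,2,3,4,5}. No change.
New components: {0} {1,2,3,4,5}
Are 0 and 3 in the same component? no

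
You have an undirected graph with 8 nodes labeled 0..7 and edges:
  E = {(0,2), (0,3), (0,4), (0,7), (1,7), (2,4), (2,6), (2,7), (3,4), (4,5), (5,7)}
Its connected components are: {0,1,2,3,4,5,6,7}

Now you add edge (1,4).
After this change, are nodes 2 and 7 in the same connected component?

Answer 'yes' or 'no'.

Answer: yes

Derivation:
Initial components: {0,1,2,3,4,5,6,7}
Adding edge (1,4): both already in same component {0,1,2,3,4,5,6,7}. No change.
New components: {0,1,2,3,4,5,6,7}
Are 2 and 7 in the same component? yes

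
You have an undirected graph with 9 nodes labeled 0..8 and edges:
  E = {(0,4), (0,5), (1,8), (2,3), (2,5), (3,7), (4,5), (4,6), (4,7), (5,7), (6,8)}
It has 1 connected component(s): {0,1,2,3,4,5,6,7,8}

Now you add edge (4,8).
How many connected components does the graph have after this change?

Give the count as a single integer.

Answer: 1

Derivation:
Initial component count: 1
Add (4,8): endpoints already in same component. Count unchanged: 1.
New component count: 1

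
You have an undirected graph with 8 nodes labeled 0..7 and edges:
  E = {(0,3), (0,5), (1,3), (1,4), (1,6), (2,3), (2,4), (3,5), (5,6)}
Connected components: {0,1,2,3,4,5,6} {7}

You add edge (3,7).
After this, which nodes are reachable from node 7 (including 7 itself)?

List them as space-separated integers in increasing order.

Before: nodes reachable from 7: {7}
Adding (3,7): merges 7's component with another. Reachability grows.
After: nodes reachable from 7: {0,1,2,3,4,5,6,7}

Answer: 0 1 2 3 4 5 6 7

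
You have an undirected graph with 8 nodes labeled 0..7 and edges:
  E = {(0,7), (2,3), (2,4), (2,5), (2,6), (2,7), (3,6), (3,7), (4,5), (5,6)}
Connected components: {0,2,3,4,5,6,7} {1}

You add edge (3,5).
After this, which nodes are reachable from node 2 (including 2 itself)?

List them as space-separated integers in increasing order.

Before: nodes reachable from 2: {0,2,3,4,5,6,7}
Adding (3,5): both endpoints already in same component. Reachability from 2 unchanged.
After: nodes reachable from 2: {0,2,3,4,5,6,7}

Answer: 0 2 3 4 5 6 7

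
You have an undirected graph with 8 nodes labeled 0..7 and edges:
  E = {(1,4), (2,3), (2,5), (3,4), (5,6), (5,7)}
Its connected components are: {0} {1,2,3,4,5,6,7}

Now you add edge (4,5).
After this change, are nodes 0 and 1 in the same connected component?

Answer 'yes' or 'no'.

Initial components: {0} {1,2,3,4,5,6,7}
Adding edge (4,5): both already in same component {1,2,3,4,5,6,7}. No change.
New components: {0} {1,2,3,4,5,6,7}
Are 0 and 1 in the same component? no

Answer: no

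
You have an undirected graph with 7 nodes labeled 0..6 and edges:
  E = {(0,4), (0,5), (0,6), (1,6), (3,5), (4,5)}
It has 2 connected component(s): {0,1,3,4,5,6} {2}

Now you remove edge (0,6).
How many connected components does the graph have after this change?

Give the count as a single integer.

Initial component count: 2
Remove (0,6): it was a bridge. Count increases: 2 -> 3.
  After removal, components: {0,3,4,5} {1,6} {2}
New component count: 3

Answer: 3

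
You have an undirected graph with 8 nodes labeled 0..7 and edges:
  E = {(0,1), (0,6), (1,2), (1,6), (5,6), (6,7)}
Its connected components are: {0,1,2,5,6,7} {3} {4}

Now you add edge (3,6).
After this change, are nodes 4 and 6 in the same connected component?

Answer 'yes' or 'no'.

Initial components: {0,1,2,5,6,7} {3} {4}
Adding edge (3,6): merges {3} and {0,1,2,5,6,7}.
New components: {0,1,2,3,5,6,7} {4}
Are 4 and 6 in the same component? no

Answer: no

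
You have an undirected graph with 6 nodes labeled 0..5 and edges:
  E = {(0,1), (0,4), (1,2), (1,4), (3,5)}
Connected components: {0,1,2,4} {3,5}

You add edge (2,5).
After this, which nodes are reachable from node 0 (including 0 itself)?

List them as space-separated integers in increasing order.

Before: nodes reachable from 0: {0,1,2,4}
Adding (2,5): merges 0's component with another. Reachability grows.
After: nodes reachable from 0: {0,1,2,3,4,5}

Answer: 0 1 2 3 4 5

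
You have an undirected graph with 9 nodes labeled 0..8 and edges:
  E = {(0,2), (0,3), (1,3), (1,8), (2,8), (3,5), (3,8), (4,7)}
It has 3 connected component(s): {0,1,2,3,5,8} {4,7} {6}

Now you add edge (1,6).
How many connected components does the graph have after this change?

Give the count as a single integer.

Initial component count: 3
Add (1,6): merges two components. Count decreases: 3 -> 2.
New component count: 2

Answer: 2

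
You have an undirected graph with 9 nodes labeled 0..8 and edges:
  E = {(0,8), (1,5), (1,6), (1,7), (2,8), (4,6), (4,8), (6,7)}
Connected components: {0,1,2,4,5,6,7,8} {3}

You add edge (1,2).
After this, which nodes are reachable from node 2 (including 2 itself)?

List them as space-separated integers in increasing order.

Answer: 0 1 2 4 5 6 7 8

Derivation:
Before: nodes reachable from 2: {0,1,2,4,5,6,7,8}
Adding (1,2): both endpoints already in same component. Reachability from 2 unchanged.
After: nodes reachable from 2: {0,1,2,4,5,6,7,8}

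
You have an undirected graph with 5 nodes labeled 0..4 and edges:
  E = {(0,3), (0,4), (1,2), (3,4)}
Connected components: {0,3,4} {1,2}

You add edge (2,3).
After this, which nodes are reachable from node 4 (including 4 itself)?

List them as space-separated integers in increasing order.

Before: nodes reachable from 4: {0,3,4}
Adding (2,3): merges 4's component with another. Reachability grows.
After: nodes reachable from 4: {0,1,2,3,4}

Answer: 0 1 2 3 4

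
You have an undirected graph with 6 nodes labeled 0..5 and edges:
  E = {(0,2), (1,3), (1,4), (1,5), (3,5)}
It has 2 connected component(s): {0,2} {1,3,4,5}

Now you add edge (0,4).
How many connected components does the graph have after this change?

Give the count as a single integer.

Answer: 1

Derivation:
Initial component count: 2
Add (0,4): merges two components. Count decreases: 2 -> 1.
New component count: 1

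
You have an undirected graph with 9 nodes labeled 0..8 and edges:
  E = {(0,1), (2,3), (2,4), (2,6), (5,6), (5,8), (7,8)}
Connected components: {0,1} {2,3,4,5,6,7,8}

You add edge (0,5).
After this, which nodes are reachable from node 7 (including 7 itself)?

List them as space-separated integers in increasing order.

Answer: 0 1 2 3 4 5 6 7 8

Derivation:
Before: nodes reachable from 7: {2,3,4,5,6,7,8}
Adding (0,5): merges 7's component with another. Reachability grows.
After: nodes reachable from 7: {0,1,2,3,4,5,6,7,8}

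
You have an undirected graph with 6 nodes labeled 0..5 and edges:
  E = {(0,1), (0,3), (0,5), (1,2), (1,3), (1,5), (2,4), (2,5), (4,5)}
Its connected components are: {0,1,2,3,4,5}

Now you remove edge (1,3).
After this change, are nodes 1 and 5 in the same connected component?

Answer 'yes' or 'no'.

Answer: yes

Derivation:
Initial components: {0,1,2,3,4,5}
Removing edge (1,3): not a bridge — component count unchanged at 1.
New components: {0,1,2,3,4,5}
Are 1 and 5 in the same component? yes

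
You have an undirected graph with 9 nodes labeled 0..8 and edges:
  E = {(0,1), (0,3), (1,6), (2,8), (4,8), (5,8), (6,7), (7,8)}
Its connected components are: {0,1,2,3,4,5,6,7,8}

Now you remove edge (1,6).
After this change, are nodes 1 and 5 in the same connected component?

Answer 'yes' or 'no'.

Initial components: {0,1,2,3,4,5,6,7,8}
Removing edge (1,6): it was a bridge — component count 1 -> 2.
New components: {0,1,3} {2,4,5,6,7,8}
Are 1 and 5 in the same component? no

Answer: no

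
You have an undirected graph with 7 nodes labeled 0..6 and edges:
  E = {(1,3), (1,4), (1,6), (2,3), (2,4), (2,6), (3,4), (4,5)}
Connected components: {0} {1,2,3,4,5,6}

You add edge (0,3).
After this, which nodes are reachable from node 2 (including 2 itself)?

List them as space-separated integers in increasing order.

Answer: 0 1 2 3 4 5 6

Derivation:
Before: nodes reachable from 2: {1,2,3,4,5,6}
Adding (0,3): merges 2's component with another. Reachability grows.
After: nodes reachable from 2: {0,1,2,3,4,5,6}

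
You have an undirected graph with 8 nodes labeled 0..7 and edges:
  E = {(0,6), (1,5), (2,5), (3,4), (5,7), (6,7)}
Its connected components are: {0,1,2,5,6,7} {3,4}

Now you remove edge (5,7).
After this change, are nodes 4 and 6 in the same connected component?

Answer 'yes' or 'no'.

Answer: no

Derivation:
Initial components: {0,1,2,5,6,7} {3,4}
Removing edge (5,7): it was a bridge — component count 2 -> 3.
New components: {0,6,7} {1,2,5} {3,4}
Are 4 and 6 in the same component? no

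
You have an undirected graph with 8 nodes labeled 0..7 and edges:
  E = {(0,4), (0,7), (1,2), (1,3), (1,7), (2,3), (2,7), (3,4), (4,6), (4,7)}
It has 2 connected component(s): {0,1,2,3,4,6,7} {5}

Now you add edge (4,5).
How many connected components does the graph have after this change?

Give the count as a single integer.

Answer: 1

Derivation:
Initial component count: 2
Add (4,5): merges two components. Count decreases: 2 -> 1.
New component count: 1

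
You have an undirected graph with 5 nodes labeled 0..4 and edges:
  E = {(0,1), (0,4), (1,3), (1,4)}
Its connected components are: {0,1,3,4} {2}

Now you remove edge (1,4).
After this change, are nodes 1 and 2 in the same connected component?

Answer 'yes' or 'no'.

Initial components: {0,1,3,4} {2}
Removing edge (1,4): not a bridge — component count unchanged at 2.
New components: {0,1,3,4} {2}
Are 1 and 2 in the same component? no

Answer: no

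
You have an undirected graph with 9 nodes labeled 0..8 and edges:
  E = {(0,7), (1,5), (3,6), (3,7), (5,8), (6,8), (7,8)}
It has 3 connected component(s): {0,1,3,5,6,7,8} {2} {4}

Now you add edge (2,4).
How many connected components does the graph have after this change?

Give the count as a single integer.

Answer: 2

Derivation:
Initial component count: 3
Add (2,4): merges two components. Count decreases: 3 -> 2.
New component count: 2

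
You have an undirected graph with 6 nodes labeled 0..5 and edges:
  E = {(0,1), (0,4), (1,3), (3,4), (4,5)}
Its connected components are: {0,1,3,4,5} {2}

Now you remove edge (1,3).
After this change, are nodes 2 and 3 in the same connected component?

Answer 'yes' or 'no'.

Answer: no

Derivation:
Initial components: {0,1,3,4,5} {2}
Removing edge (1,3): not a bridge — component count unchanged at 2.
New components: {0,1,3,4,5} {2}
Are 2 and 3 in the same component? no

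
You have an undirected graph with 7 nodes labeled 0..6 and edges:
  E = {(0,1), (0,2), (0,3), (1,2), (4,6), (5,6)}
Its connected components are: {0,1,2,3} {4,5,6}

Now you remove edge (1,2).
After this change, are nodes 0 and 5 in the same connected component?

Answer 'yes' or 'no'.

Answer: no

Derivation:
Initial components: {0,1,2,3} {4,5,6}
Removing edge (1,2): not a bridge — component count unchanged at 2.
New components: {0,1,2,3} {4,5,6}
Are 0 and 5 in the same component? no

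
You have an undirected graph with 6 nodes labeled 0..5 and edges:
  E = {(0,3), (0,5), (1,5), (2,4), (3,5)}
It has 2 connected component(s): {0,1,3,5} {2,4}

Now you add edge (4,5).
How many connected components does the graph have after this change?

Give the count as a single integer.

Answer: 1

Derivation:
Initial component count: 2
Add (4,5): merges two components. Count decreases: 2 -> 1.
New component count: 1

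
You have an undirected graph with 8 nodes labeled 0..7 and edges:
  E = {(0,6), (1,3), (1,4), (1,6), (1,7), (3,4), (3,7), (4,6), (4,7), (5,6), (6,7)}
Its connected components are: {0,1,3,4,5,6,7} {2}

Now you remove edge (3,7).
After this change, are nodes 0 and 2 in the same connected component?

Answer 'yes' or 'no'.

Answer: no

Derivation:
Initial components: {0,1,3,4,5,6,7} {2}
Removing edge (3,7): not a bridge — component count unchanged at 2.
New components: {0,1,3,4,5,6,7} {2}
Are 0 and 2 in the same component? no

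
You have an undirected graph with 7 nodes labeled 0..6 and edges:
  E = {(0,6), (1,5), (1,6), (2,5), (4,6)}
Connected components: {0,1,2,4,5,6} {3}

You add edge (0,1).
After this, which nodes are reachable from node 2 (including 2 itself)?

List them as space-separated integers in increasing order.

Before: nodes reachable from 2: {0,1,2,4,5,6}
Adding (0,1): both endpoints already in same component. Reachability from 2 unchanged.
After: nodes reachable from 2: {0,1,2,4,5,6}

Answer: 0 1 2 4 5 6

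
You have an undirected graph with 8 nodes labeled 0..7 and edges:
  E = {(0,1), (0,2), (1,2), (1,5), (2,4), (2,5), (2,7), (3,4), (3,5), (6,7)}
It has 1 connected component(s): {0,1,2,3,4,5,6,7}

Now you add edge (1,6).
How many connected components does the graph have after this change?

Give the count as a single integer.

Initial component count: 1
Add (1,6): endpoints already in same component. Count unchanged: 1.
New component count: 1

Answer: 1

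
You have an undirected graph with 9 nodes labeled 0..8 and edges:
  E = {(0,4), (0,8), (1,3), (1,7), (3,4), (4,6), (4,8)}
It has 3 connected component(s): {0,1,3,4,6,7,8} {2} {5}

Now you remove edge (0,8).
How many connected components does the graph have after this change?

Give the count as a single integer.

Initial component count: 3
Remove (0,8): not a bridge. Count unchanged: 3.
  After removal, components: {0,1,3,4,6,7,8} {2} {5}
New component count: 3

Answer: 3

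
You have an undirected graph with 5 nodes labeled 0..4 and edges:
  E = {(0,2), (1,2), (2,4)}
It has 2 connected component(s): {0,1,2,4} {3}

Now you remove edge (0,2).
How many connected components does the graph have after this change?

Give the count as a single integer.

Initial component count: 2
Remove (0,2): it was a bridge. Count increases: 2 -> 3.
  After removal, components: {0} {1,2,4} {3}
New component count: 3

Answer: 3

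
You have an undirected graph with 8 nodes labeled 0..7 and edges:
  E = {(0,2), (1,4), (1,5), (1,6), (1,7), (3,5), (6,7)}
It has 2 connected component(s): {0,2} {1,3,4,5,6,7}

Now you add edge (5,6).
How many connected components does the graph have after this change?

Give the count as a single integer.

Answer: 2

Derivation:
Initial component count: 2
Add (5,6): endpoints already in same component. Count unchanged: 2.
New component count: 2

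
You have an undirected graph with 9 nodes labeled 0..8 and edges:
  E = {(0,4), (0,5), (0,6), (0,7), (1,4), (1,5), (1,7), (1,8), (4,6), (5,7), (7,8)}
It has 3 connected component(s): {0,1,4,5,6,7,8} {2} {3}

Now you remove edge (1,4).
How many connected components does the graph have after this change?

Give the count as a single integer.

Answer: 3

Derivation:
Initial component count: 3
Remove (1,4): not a bridge. Count unchanged: 3.
  After removal, components: {0,1,4,5,6,7,8} {2} {3}
New component count: 3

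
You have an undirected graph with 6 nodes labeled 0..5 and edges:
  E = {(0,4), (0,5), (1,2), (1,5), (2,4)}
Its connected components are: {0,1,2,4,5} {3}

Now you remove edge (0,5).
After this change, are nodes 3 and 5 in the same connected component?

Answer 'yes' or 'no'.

Answer: no

Derivation:
Initial components: {0,1,2,4,5} {3}
Removing edge (0,5): not a bridge — component count unchanged at 2.
New components: {0,1,2,4,5} {3}
Are 3 and 5 in the same component? no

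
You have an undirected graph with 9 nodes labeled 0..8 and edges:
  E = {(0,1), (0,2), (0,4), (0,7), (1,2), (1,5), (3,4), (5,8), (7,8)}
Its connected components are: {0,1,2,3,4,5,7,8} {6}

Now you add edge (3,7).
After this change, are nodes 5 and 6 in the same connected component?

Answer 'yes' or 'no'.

Answer: no

Derivation:
Initial components: {0,1,2,3,4,5,7,8} {6}
Adding edge (3,7): both already in same component {0,1,2,3,4,5,7,8}. No change.
New components: {0,1,2,3,4,5,7,8} {6}
Are 5 and 6 in the same component? no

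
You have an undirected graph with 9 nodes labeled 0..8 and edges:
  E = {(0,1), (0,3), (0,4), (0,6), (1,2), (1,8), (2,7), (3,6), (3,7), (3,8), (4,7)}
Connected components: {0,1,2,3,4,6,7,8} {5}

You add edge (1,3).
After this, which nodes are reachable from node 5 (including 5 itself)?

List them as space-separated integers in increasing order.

Answer: 5

Derivation:
Before: nodes reachable from 5: {5}
Adding (1,3): both endpoints already in same component. Reachability from 5 unchanged.
After: nodes reachable from 5: {5}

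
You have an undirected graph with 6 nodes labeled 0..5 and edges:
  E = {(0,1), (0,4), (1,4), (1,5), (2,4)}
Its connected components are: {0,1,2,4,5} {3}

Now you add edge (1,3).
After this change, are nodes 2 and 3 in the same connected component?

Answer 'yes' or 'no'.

Answer: yes

Derivation:
Initial components: {0,1,2,4,5} {3}
Adding edge (1,3): merges {0,1,2,4,5} and {3}.
New components: {0,1,2,3,4,5}
Are 2 and 3 in the same component? yes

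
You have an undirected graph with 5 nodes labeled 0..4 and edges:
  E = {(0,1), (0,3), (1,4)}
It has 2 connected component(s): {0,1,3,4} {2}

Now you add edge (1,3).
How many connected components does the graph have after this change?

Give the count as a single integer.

Initial component count: 2
Add (1,3): endpoints already in same component. Count unchanged: 2.
New component count: 2

Answer: 2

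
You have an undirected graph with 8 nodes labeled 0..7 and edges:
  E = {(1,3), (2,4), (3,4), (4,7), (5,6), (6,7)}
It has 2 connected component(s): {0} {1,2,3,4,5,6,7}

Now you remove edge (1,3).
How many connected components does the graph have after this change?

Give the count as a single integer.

Answer: 3

Derivation:
Initial component count: 2
Remove (1,3): it was a bridge. Count increases: 2 -> 3.
  After removal, components: {0} {1} {2,3,4,5,6,7}
New component count: 3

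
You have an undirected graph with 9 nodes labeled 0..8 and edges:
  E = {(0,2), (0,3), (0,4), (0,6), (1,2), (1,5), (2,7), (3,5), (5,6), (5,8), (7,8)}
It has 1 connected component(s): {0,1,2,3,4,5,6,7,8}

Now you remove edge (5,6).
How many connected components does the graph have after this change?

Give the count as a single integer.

Answer: 1

Derivation:
Initial component count: 1
Remove (5,6): not a bridge. Count unchanged: 1.
  After removal, components: {0,1,2,3,4,5,6,7,8}
New component count: 1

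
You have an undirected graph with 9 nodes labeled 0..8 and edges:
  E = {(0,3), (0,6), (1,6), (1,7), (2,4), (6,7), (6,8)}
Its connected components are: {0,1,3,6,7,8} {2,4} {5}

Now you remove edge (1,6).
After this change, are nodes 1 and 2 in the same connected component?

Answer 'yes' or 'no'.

Initial components: {0,1,3,6,7,8} {2,4} {5}
Removing edge (1,6): not a bridge — component count unchanged at 3.
New components: {0,1,3,6,7,8} {2,4} {5}
Are 1 and 2 in the same component? no

Answer: no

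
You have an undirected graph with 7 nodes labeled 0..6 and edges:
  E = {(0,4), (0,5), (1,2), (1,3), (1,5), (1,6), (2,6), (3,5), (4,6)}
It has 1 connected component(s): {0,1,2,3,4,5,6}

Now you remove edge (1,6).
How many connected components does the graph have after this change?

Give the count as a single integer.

Answer: 1

Derivation:
Initial component count: 1
Remove (1,6): not a bridge. Count unchanged: 1.
  After removal, components: {0,1,2,3,4,5,6}
New component count: 1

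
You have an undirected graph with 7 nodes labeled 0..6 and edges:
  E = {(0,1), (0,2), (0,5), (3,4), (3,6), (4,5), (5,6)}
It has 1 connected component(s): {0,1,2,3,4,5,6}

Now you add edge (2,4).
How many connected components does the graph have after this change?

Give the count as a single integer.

Initial component count: 1
Add (2,4): endpoints already in same component. Count unchanged: 1.
New component count: 1

Answer: 1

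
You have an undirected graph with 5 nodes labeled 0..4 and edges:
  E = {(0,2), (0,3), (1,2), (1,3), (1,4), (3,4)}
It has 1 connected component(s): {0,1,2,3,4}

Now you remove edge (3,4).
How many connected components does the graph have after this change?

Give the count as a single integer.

Initial component count: 1
Remove (3,4): not a bridge. Count unchanged: 1.
  After removal, components: {0,1,2,3,4}
New component count: 1

Answer: 1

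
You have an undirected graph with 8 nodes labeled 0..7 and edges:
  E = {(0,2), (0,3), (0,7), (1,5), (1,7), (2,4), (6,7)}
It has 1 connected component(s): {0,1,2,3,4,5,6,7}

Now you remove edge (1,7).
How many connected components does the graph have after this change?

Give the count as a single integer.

Answer: 2

Derivation:
Initial component count: 1
Remove (1,7): it was a bridge. Count increases: 1 -> 2.
  After removal, components: {0,2,3,4,6,7} {1,5}
New component count: 2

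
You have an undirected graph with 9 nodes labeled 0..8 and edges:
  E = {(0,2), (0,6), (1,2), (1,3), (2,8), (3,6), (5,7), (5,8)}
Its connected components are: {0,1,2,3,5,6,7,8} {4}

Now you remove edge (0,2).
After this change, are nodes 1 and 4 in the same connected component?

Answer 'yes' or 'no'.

Initial components: {0,1,2,3,5,6,7,8} {4}
Removing edge (0,2): not a bridge — component count unchanged at 2.
New components: {0,1,2,3,5,6,7,8} {4}
Are 1 and 4 in the same component? no

Answer: no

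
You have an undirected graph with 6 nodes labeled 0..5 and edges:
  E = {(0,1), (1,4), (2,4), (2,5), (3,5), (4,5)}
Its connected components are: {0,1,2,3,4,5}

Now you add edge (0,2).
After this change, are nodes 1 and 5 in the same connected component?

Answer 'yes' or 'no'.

Answer: yes

Derivation:
Initial components: {0,1,2,3,4,5}
Adding edge (0,2): both already in same component {0,1,2,3,4,5}. No change.
New components: {0,1,2,3,4,5}
Are 1 and 5 in the same component? yes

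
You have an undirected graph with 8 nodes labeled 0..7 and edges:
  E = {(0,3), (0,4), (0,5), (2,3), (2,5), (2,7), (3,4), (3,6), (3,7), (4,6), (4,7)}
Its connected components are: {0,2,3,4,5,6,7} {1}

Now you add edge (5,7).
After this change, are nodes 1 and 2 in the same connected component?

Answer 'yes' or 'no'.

Answer: no

Derivation:
Initial components: {0,2,3,4,5,6,7} {1}
Adding edge (5,7): both already in same component {0,2,3,4,5,6,7}. No change.
New components: {0,2,3,4,5,6,7} {1}
Are 1 and 2 in the same component? no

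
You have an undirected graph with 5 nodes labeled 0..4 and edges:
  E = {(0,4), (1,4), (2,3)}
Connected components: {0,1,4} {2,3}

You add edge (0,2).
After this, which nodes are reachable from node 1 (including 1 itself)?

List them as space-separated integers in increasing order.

Answer: 0 1 2 3 4

Derivation:
Before: nodes reachable from 1: {0,1,4}
Adding (0,2): merges 1's component with another. Reachability grows.
After: nodes reachable from 1: {0,1,2,3,4}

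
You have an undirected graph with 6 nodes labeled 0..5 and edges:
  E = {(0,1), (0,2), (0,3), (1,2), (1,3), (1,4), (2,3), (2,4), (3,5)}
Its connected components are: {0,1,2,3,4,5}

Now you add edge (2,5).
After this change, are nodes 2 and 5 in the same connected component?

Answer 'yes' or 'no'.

Initial components: {0,1,2,3,4,5}
Adding edge (2,5): both already in same component {0,1,2,3,4,5}. No change.
New components: {0,1,2,3,4,5}
Are 2 and 5 in the same component? yes

Answer: yes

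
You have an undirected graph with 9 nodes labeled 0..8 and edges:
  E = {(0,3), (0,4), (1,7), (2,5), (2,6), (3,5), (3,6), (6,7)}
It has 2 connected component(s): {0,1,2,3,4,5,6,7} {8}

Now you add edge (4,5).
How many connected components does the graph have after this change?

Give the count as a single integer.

Answer: 2

Derivation:
Initial component count: 2
Add (4,5): endpoints already in same component. Count unchanged: 2.
New component count: 2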